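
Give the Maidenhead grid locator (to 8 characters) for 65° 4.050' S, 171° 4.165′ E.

Offset from 180°W / 90°S: lon 351.06942°, lat 24.93250°.
Field: 351.06942/20 → 17 → R, 24.93250/10 → 2 → C; chars RC.
Square: 11.06942/2 → 5, 4.93250/1 → 4; chars 54.
Subsquare: 1.06942/0.0833333 → 12 → m, 0.93250/0.0416667 → 22 → w; chars mw.
Extended square: 0.06942/0.00833333 → 8, 0.01583/0.00416667 → 3; chars 83.

RC54mw83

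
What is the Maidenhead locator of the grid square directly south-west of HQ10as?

Longitude subsquare a = 0; −1 → -1, wraps to 23 = x, carry into square.
Longitude square 1; −1 → 0.
Latitude subsquare s = 18; −1 → 17 = r.

HQ00xr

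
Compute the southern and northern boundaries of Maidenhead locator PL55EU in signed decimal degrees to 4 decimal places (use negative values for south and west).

25.8333, 25.8750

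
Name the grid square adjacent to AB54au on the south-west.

AB44xt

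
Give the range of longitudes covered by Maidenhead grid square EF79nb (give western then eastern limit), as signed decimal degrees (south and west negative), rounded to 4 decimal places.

-84.9167, -84.8333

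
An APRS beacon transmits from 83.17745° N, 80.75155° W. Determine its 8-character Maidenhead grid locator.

ER93oe92

Offset from 180°W / 90°S: lon 99.24845°, lat 173.17745°.
Field: 99.24845/20 → 4 → E, 173.17745/10 → 17 → R; chars ER.
Square: 19.24845/2 → 9, 3.17745/1 → 3; chars 93.
Subsquare: 1.24845/0.0833333 → 14 → o, 0.17745/0.0416667 → 4 → e; chars oe.
Extended square: 0.08178/0.00833333 → 9, 0.01078/0.00416667 → 2; chars 92.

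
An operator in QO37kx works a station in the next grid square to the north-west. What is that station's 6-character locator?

Longitude subsquare k = 10; −1 → 9 = j.
Latitude subsquare x = 23; +1 → 24, wraps to 0 = a, carry into square.
Latitude square 7; +1 → 8.

QO38ja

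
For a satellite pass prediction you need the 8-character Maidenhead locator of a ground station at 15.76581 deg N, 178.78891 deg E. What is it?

Offset from 180°W / 90°S: lon 358.78891°, lat 105.76581°.
Field: lon ⌊358.78891/20⌋ = 17 → R; lat ⌊105.76581/10⌋ = 10 → K.
Square: lon ⌊18.78891/2⌋ = 9; lat ⌊5.76581/1⌋ = 5.
Subsquare: lon ⌊0.78891/0.0833333⌋ = 9 → j; lat ⌊0.76581/0.0416667⌋ = 18 → s.
Extended square: lon ⌊0.03891/0.00833333⌋ = 4; lat ⌊0.01581/0.00416667⌋ = 3.

RK95js43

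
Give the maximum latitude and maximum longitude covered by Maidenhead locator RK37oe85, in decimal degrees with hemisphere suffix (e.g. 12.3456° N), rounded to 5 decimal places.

Field R=17, K=10: +17·20° lon, +10·10° lat → SW at lon 160°, lat 10°.
Square 3, 7: +3·2° lon, +7·1° lat → SW at lon 166°, lat 17°.
Subsquare o=14, e=4: +14·0.0833333° lon, +4·0.0416667° lat → SW at lon 167.167°, lat 17.1667°.
Extended square 8, 5: +8·0.00833333° lon, +5·0.00416667° lat → SW at lon 167.233°, lat 17.1875°.
Cell spans 0.00833333° lon × 0.00416667° lat. NE corner is SW corner plus one full cell.
latitude 17.19167° N, longitude 167.24167° E.

17.19167° N, 167.24167° E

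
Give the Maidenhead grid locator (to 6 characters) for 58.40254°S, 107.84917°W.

DD61bo

Add 180° to longitude and 90° to latitude: 72.1508, 31.5975.
Field: 72.1508/20 → 3 → D, 31.5975/10 → 3 → D; chars DD.
Square: 12.1508/2 → 6, 1.5975/1 → 1; chars 61.
Subsquare: 0.1508/0.0833333 → 1 → b, 0.5975/0.0416667 → 14 → o; chars bo.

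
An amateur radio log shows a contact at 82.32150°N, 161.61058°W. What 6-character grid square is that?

AR92eh

Offset from 180°W / 90°S: lon 18.3894°, lat 172.3215°.
Field: lon ⌊18.3894/20⌋ = 0 → A; lat ⌊172.3215/10⌋ = 17 → R.
Square: lon ⌊18.3894/2⌋ = 9; lat ⌊2.3215/1⌋ = 2.
Subsquare: lon ⌊0.3894/0.0833333⌋ = 4 → e; lat ⌊0.3215/0.0416667⌋ = 7 → h.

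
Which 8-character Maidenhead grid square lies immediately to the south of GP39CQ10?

Latitude extended square 0; −1 → -1, wraps to 9, carry into subsquare.
Latitude subsquare q = 16; −1 → 15 = p.
The longitude characters are unchanged.

GP39cp19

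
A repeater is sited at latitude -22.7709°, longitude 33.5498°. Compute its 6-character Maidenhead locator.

Shift to the Maidenhead origin (180°W, 90°S): lon 213.5498, lat 67.2291.
Field (20°×10°, letters A–R): lon ⌊213.5498/20⌋ = 10 → K; lat ⌊67.2291/10⌋ = 6 → G.
Square (2°×1°, digits 0–9): lon ⌊13.5498/2⌋ = 6; lat ⌊7.2291/1⌋ = 7.
Subsquare (5′×2.5′, letters a–x): lon ⌊1.5498/0.0833333⌋ = 18 → s; lat ⌊0.2291/0.0416667⌋ = 5 → f.

KG67sf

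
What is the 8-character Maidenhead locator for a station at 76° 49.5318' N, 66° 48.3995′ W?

FQ66ot38

Shift to the Maidenhead origin (180°W, 90°S): lon 113.19334, lat 166.82553.
Field: 113.19334/20 → 5 → F, 166.82553/10 → 16 → Q; chars FQ.
Square: 13.19334/2 → 6, 6.82553/1 → 6; chars 66.
Subsquare: 1.19334/0.0833333 → 14 → o, 0.82553/0.0416667 → 19 → t; chars ot.
Extended square: 0.02668/0.00833333 → 3, 0.03386/0.00416667 → 8; chars 38.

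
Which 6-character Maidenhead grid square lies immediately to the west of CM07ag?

BM97xg

Longitude subsquare a = 0; −1 → -1, wraps to 23 = x, carry into square.
Longitude square 0; −1 → -1, wraps to 9, carry into field.
Longitude field C = 2; −1 → 1 = B.
The latitude characters are unchanged.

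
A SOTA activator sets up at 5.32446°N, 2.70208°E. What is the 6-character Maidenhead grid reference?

Add 180° to longitude and 90° to latitude: 182.7021, 95.3245.
Field: 182.7021/20 → 9 → J, 95.3245/10 → 9 → J; chars JJ.
Square: 2.7021/2 → 1, 5.3245/1 → 5; chars 15.
Subsquare: 0.7021/0.0833333 → 8 → i, 0.3245/0.0416667 → 7 → h; chars ih.

JJ15ih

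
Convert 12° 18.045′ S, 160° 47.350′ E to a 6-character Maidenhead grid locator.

RH07jq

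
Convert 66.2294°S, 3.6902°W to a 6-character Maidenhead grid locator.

IC83ds

Add 180° to longitude and 90° to latitude: 176.3098, 23.7706.
Field (20°×10°, letters A–R): 176.3098/20 → 8 → I, 23.7706/10 → 2 → C; chars IC.
Square (2°×1°, digits 0–9): 16.3098/2 → 8, 3.7706/1 → 3; chars 83.
Subsquare (5′×2.5′, letters a–x): 0.3098/0.0833333 → 3 → d, 0.7706/0.0416667 → 18 → s; chars ds.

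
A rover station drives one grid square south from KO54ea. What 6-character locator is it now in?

KO53ex

Latitude subsquare a = 0; −1 → -1, wraps to 23 = x, carry into square.
Latitude square 4; −1 → 3.
The longitude characters are unchanged.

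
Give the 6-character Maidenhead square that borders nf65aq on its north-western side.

Longitude subsquare a = 0; −1 → -1, wraps to 23 = x, carry into square.
Longitude square 6; −1 → 5.
Latitude subsquare q = 16; +1 → 17 = r.

NF55xr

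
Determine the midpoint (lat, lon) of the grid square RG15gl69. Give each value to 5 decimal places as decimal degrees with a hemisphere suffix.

Field R=17, G=6: +17·20° lon, +6·10° lat → SW at lon 160°, lat -30°.
Square 1, 5: +1·2° lon, +5·1° lat → SW at lon 162°, lat -25°.
Subsquare g=6, l=11: +6·0.0833333° lon, +11·0.0416667° lat → SW at lon 162.5°, lat -24.5417°.
Extended square 6, 9: +6·0.00833333° lon, +9·0.00416667° lat → SW at lon 162.55°, lat -24.5042°.
Cell spans 0.00833333° lon × 0.00416667° lat. Centre is SW corner plus half of each.
latitude 24.50208° S, longitude 162.55417° E.

24.50208° S, 162.55417° E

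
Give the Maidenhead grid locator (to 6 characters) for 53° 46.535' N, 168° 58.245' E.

Shift to the Maidenhead origin (180°W, 90°S): lon 348.9708, lat 143.7756.
Field (20°×10°, letters A–R): lon ⌊348.9708/20⌋ = 17 → R; lat ⌊143.7756/10⌋ = 14 → O.
Square (2°×1°, digits 0–9): lon ⌊8.9708/2⌋ = 4; lat ⌊3.7756/1⌋ = 3.
Subsquare (5′×2.5′, letters a–x): lon ⌊0.9708/0.0833333⌋ = 11 → l; lat ⌊0.7756/0.0416667⌋ = 18 → s.

RO43ls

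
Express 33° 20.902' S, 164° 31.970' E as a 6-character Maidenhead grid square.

RF26gp

Shift to the Maidenhead origin (180°W, 90°S): lon 344.5328, lat 56.6516.
Field: lon ⌊344.5328/20⌋ = 17 → R; lat ⌊56.6516/10⌋ = 5 → F.
Square: lon ⌊4.5328/2⌋ = 2; lat ⌊6.6516/1⌋ = 6.
Subsquare: lon ⌊0.5328/0.0833333⌋ = 6 → g; lat ⌊0.6516/0.0416667⌋ = 15 → p.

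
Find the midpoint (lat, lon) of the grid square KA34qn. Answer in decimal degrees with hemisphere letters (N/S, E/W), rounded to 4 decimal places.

Field K=10, A=0: +10·20° lon, +0·10° lat → SW at lon 20°, lat -90°.
Square 3, 4: +3·2° lon, +4·1° lat → SW at lon 26°, lat -86°.
Subsquare q=16, n=13: +16·0.0833333° lon, +13·0.0416667° lat → SW at lon 27.3333°, lat -85.4583°.
Cell spans 0.0833333° lon × 0.0416667° lat. Centre is SW corner plus half of each.
latitude 85.4375° S, longitude 27.3750° E.

85.4375° S, 27.3750° E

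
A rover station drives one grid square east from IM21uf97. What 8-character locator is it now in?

IM21vf07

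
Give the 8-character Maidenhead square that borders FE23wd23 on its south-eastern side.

Longitude extended square 2; +1 → 3.
Latitude extended square 3; −1 → 2.

FE23wd32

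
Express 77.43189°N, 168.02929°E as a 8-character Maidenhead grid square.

RQ47ak33

Add 180° to longitude and 90° to latitude: 348.02929, 167.43189.
Field: 348.02929/20 → 17 → R, 167.43189/10 → 16 → Q; chars RQ.
Square: 8.02929/2 → 4, 7.43189/1 → 7; chars 47.
Subsquare: 0.02929/0.0833333 → 0 → a, 0.43189/0.0416667 → 10 → k; chars ak.
Extended square: 0.02929/0.00833333 → 3, 0.01522/0.00416667 → 3; chars 33.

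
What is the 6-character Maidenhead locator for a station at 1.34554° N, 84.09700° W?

EJ71wi

Shift to the Maidenhead origin (180°W, 90°S): lon 95.9030, lat 91.3455.
Field (20°×10°, letters A–R): 95.9030/20 → 4 → E, 91.3455/10 → 9 → J; chars EJ.
Square (2°×1°, digits 0–9): 15.9030/2 → 7, 1.3455/1 → 1; chars 71.
Subsquare (5′×2.5′, letters a–x): 1.9030/0.0833333 → 22 → w, 0.3455/0.0416667 → 8 → i; chars wi.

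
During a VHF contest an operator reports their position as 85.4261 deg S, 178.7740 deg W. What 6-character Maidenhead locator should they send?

AA04on

Add 180° to longitude and 90° to latitude: 1.2260, 4.5739.
Field (20°×10°, letters A–R): 1.2260/20 → 0 → A, 4.5739/10 → 0 → A; chars AA.
Square (2°×1°, digits 0–9): 1.2260/2 → 0, 4.5739/1 → 4; chars 04.
Subsquare (5′×2.5′, letters a–x): 1.2260/0.0833333 → 14 → o, 0.5739/0.0416667 → 13 → n; chars on.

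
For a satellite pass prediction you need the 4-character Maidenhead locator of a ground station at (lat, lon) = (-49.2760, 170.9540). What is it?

RE50

Offset from 180°W / 90°S: lon 350.95°, lat 40.72°.
Field: lon ⌊350.95/20⌋ = 17 → R; lat ⌊40.72/10⌋ = 4 → E.
Square: lon ⌊10.95/2⌋ = 5; lat ⌊0.72/1⌋ = 0.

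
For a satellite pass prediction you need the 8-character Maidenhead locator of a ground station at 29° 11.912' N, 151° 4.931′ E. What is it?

QL59me97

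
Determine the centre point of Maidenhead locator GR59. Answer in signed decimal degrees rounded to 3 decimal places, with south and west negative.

Field G=6, R=17: +6·20° lon, +17·10° lat → SW at lon -60°, lat 80°.
Square 5, 9: +5·2° lon, +9·1° lat → SW at lon -50°, lat 89°.
Cell spans 2° lon × 1° lat. Centre is SW corner plus half of each.
latitude 89.500, longitude -49.000.

89.500, -49.000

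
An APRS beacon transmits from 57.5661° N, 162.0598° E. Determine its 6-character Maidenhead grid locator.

RO17an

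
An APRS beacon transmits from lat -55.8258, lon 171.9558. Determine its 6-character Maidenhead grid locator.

RD54xe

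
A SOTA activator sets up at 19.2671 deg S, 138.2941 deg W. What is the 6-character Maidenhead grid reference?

CH00ur

Offset from 180°W / 90°S: lon 41.7059°, lat 70.7329°.
Field: lon ⌊41.7059/20⌋ = 2 → C; lat ⌊70.7329/10⌋ = 7 → H.
Square: lon ⌊1.7059/2⌋ = 0; lat ⌊0.7329/1⌋ = 0.
Subsquare: lon ⌊1.7059/0.0833333⌋ = 20 → u; lat ⌊0.7329/0.0416667⌋ = 17 → r.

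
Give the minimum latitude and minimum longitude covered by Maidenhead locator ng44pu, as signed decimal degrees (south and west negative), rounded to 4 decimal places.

Field N=13, G=6: +13·20° lon, +6·10° lat → SW at lon 80°, lat -30°.
Square 4, 4: +4·2° lon, +4·1° lat → SW at lon 88°, lat -26°.
Subsquare p=15, u=20: +15·0.0833333° lon, +20·0.0416667° lat → SW at lon 89.25°, lat -25.1667°.
latitude -25.1667, longitude 89.2500.

-25.1667, 89.2500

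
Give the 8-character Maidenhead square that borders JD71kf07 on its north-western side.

Longitude extended square 0; −1 → -1, wraps to 9, carry into subsquare.
Longitude subsquare k = 10; −1 → 9 = j.
Latitude extended square 7; +1 → 8.

JD71jf98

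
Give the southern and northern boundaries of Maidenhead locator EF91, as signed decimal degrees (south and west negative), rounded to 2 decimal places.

-39.00, -38.00

Field E=4, F=5: +4·20° lon, +5·10° lat → SW at lon -100°, lat -40°.
Square 9, 1: +9·2° lon, +1·1° lat → SW at lon -82°, lat -39°.
Cell spans 2° lon × 1° lat.
south -39.00, north -38.00.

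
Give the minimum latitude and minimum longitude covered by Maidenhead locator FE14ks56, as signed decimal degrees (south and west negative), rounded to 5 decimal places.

-45.22500, -77.12500

Field F=5, E=4: +5·20° lon, +4·10° lat → SW at lon -80°, lat -50°.
Square 1, 4: +1·2° lon, +4·1° lat → SW at lon -78°, lat -46°.
Subsquare k=10, s=18: +10·0.0833333° lon, +18·0.0416667° lat → SW at lon -77.1667°, lat -45.25°.
Extended square 5, 6: +5·0.00833333° lon, +6·0.00416667° lat → SW at lon -77.125°, lat -45.225°.
latitude -45.22500, longitude -77.12500.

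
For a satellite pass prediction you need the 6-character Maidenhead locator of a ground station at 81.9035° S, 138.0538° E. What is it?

PA98ac

Shift to the Maidenhead origin (180°W, 90°S): lon 318.0538, lat 8.0965.
Field (20°×10°, letters A–R): 318.0538/20 → 15 → P, 8.0965/10 → 0 → A; chars PA.
Square (2°×1°, digits 0–9): 18.0538/2 → 9, 8.0965/1 → 8; chars 98.
Subsquare (5′×2.5′, letters a–x): 0.0538/0.0833333 → 0 → a, 0.0965/0.0416667 → 2 → c; chars ac.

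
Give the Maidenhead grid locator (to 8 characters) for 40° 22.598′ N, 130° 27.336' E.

PN50fj40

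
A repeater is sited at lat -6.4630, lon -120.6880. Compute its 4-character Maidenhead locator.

CI93

Add 180° to longitude and 90° to latitude: 59.31, 83.54.
Field (20°×10°, letters A–R): 59.31/20 → 2 → C, 83.54/10 → 8 → I; chars CI.
Square (2°×1°, digits 0–9): 19.31/2 → 9, 3.54/1 → 3; chars 93.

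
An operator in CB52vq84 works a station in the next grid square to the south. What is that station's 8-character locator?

CB52vq83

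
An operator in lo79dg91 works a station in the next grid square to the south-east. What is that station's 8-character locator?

Longitude extended square 9; +1 → 10, wraps to 0, carry into subsquare.
Longitude subsquare d = 3; +1 → 4 = e.
Latitude extended square 1; −1 → 0.

LO79eg00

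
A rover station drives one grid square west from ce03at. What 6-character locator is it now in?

Longitude subsquare a = 0; −1 → -1, wraps to 23 = x, carry into square.
Longitude square 0; −1 → -1, wraps to 9, carry into field.
Longitude field C = 2; −1 → 1 = B.
The latitude characters are unchanged.

BE93xt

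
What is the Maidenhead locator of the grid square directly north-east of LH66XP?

Longitude subsquare x = 23; +1 → 24, wraps to 0 = a, carry into square.
Longitude square 6; +1 → 7.
Latitude subsquare p = 15; +1 → 16 = q.

LH76aq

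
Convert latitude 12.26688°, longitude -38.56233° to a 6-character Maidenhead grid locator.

HK02rg

Add 180° to longitude and 90° to latitude: 141.4377, 102.2669.
Field: 141.4377/20 → 7 → H, 102.2669/10 → 10 → K; chars HK.
Square: 1.4377/2 → 0, 2.2669/1 → 2; chars 02.
Subsquare: 1.4377/0.0833333 → 17 → r, 0.2669/0.0416667 → 6 → g; chars rg.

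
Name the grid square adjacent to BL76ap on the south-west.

Longitude subsquare a = 0; −1 → -1, wraps to 23 = x, carry into square.
Longitude square 7; −1 → 6.
Latitude subsquare p = 15; −1 → 14 = o.

BL66xo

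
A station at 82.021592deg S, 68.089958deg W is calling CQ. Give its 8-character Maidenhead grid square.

FA57wx94

Shift to the Maidenhead origin (180°W, 90°S): lon 111.91004, lat 7.97841.
Field: lon ⌊111.91004/20⌋ = 5 → F; lat ⌊7.97841/10⌋ = 0 → A.
Square: lon ⌊11.91004/2⌋ = 5; lat ⌊7.97841/1⌋ = 7.
Subsquare: lon ⌊1.91004/0.0833333⌋ = 22 → w; lat ⌊0.97841/0.0416667⌋ = 23 → x.
Extended square: lon ⌊0.07671/0.00833333⌋ = 9; lat ⌊0.02007/0.00416667⌋ = 4.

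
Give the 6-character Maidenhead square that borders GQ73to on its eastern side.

GQ73uo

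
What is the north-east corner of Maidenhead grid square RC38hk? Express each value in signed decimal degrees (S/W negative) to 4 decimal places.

Field R=17, C=2: +17·20° lon, +2·10° lat → SW at lon 160°, lat -70°.
Square 3, 8: +3·2° lon, +8·1° lat → SW at lon 166°, lat -62°.
Subsquare h=7, k=10: +7·0.0833333° lon, +10·0.0416667° lat → SW at lon 166.583°, lat -61.5833°.
Cell spans 0.0833333° lon × 0.0416667° lat. NE corner is SW corner plus one full cell.
latitude -61.5417, longitude 166.6667.

-61.5417, 166.6667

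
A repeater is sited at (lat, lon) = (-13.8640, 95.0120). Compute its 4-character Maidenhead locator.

NH76

Shift to the Maidenhead origin (180°W, 90°S): lon 275.01, lat 76.14.
Field (20°×10°, letters A–R): lon ⌊275.01/20⌋ = 13 → N; lat ⌊76.14/10⌋ = 7 → H.
Square (2°×1°, digits 0–9): lon ⌊15.01/2⌋ = 7; lat ⌊6.14/1⌋ = 6.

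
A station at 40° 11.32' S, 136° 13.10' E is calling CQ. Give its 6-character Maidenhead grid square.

Shift to the Maidenhead origin (180°W, 90°S): lon 316.2183, lat 49.8113.
Field (20°×10°, letters A–R): lon ⌊316.2183/20⌋ = 15 → P; lat ⌊49.8113/10⌋ = 4 → E.
Square (2°×1°, digits 0–9): lon ⌊16.2183/2⌋ = 8; lat ⌊9.8113/1⌋ = 9.
Subsquare (5′×2.5′, letters a–x): lon ⌊0.2183/0.0833333⌋ = 2 → c; lat ⌊0.8113/0.0416667⌋ = 19 → t.

PE89ct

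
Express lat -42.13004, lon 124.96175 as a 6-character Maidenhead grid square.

PE27lu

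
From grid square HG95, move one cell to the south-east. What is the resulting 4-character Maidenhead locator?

Longitude square 9; +1 → 10, wraps to 0, carry into field.
Longitude field H = 7; +1 → 8 = I.
Latitude square 5; −1 → 4.

IG04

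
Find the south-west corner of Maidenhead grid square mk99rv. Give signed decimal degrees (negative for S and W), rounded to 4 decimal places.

19.8750, 79.4167

Field M=12, K=10: +12·20° lon, +10·10° lat → SW at lon 60°, lat 10°.
Square 9, 9: +9·2° lon, +9·1° lat → SW at lon 78°, lat 19°.
Subsquare r=17, v=21: +17·0.0833333° lon, +21·0.0416667° lat → SW at lon 79.4167°, lat 19.875°.
latitude 19.8750, longitude 79.4167.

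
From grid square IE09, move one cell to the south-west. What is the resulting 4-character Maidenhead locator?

Longitude square 0; −1 → -1, wraps to 9, carry into field.
Longitude field I = 8; −1 → 7 = H.
Latitude square 9; −1 → 8.

HE98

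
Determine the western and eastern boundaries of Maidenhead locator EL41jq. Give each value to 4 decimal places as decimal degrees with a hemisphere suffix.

Field E=4, L=11: +4·20° lon, +11·10° lat → SW at lon -100°, lat 20°.
Square 4, 1: +4·2° lon, +1·1° lat → SW at lon -92°, lat 21°.
Subsquare j=9, q=16: +9·0.0833333° lon, +16·0.0416667° lat → SW at lon -91.25°, lat 21.6667°.
Cell spans 0.0833333° lon × 0.0416667° lat.
west 91.2500° W, east 91.1667° W.

91.2500° W, 91.1667° W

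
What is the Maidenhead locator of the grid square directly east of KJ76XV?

Longitude subsquare x = 23; +1 → 24, wraps to 0 = a, carry into square.
Longitude square 7; +1 → 8.
The latitude characters are unchanged.

KJ86av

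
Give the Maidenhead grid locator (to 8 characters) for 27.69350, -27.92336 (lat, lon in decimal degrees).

HL67aq96

Add 180° to longitude and 90° to latitude: 152.07664, 117.69350.
Field: lon ⌊152.07664/20⌋ = 7 → H; lat ⌊117.69350/10⌋ = 11 → L.
Square: lon ⌊12.07664/2⌋ = 6; lat ⌊7.69350/1⌋ = 7.
Subsquare: lon ⌊0.07664/0.0833333⌋ = 0 → a; lat ⌊0.69350/0.0416667⌋ = 16 → q.
Extended square: lon ⌊0.07664/0.00833333⌋ = 9; lat ⌊0.02683/0.00416667⌋ = 6.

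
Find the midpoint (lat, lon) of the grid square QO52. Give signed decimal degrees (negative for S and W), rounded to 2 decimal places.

Field Q=16, O=14: +16·20° lon, +14·10° lat → SW at lon 140°, lat 50°.
Square 5, 2: +5·2° lon, +2·1° lat → SW at lon 150°, lat 52°.
Cell spans 2° lon × 1° lat. Centre is SW corner plus half of each.
latitude 52.50, longitude 151.00.

52.50, 151.00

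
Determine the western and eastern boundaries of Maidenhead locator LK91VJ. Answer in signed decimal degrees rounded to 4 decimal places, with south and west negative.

59.7500, 59.8333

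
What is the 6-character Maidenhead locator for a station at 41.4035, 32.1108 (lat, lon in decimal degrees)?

Add 180° to longitude and 90° to latitude: 212.1108, 131.4035.
Field: lon ⌊212.1108/20⌋ = 10 → K; lat ⌊131.4035/10⌋ = 13 → N.
Square: lon ⌊12.1108/2⌋ = 6; lat ⌊1.4035/1⌋ = 1.
Subsquare: lon ⌊0.1108/0.0833333⌋ = 1 → b; lat ⌊0.4035/0.0416667⌋ = 9 → j.

KN61bj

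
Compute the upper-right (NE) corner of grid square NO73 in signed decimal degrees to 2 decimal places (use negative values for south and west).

Field N=13, O=14: +13·20° lon, +14·10° lat → SW at lon 80°, lat 50°.
Square 7, 3: +7·2° lon, +3·1° lat → SW at lon 94°, lat 53°.
Cell spans 2° lon × 1° lat. NE corner is SW corner plus one full cell.
latitude 54.00, longitude 96.00.

54.00, 96.00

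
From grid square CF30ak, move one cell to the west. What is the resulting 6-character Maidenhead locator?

Longitude subsquare a = 0; −1 → -1, wraps to 23 = x, carry into square.
Longitude square 3; −1 → 2.
The latitude characters are unchanged.

CF20xk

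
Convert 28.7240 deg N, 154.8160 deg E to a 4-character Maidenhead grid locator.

QL78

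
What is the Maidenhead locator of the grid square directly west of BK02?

AK92

Longitude square 0; −1 → -1, wraps to 9, carry into field.
Longitude field B = 1; −1 → 0 = A.
The latitude characters are unchanged.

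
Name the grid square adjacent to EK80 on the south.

EJ89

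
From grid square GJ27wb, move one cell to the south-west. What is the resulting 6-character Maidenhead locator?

GJ27va

Longitude subsquare w = 22; −1 → 21 = v.
Latitude subsquare b = 1; −1 → 0 = a.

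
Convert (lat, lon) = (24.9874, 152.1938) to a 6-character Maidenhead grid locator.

QL64cx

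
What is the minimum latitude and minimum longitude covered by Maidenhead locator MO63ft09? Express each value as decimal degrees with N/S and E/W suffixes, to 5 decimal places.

53.82917° N, 72.41667° E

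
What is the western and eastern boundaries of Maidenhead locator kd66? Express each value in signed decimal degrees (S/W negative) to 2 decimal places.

Field K=10, D=3: +10·20° lon, +3·10° lat → SW at lon 20°, lat -60°.
Square 6, 6: +6·2° lon, +6·1° lat → SW at lon 32°, lat -54°.
Cell spans 2° lon × 1° lat.
west 32.00, east 34.00.

32.00, 34.00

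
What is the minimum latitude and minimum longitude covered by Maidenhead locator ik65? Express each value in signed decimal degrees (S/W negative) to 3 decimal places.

15.000, -8.000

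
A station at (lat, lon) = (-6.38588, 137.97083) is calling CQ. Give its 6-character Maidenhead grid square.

PI83xo

Shift to the Maidenhead origin (180°W, 90°S): lon 317.9708, lat 83.6141.
Field: 317.9708/20 → 15 → P, 83.6141/10 → 8 → I; chars PI.
Square: 17.9708/2 → 8, 3.6141/1 → 3; chars 83.
Subsquare: 1.9708/0.0833333 → 23 → x, 0.6141/0.0416667 → 14 → o; chars xo.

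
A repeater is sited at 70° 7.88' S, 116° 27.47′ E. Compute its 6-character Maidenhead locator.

OB89fu

Add 180° to longitude and 90° to latitude: 296.4578, 19.8687.
Field: lon ⌊296.4578/20⌋ = 14 → O; lat ⌊19.8687/10⌋ = 1 → B.
Square: lon ⌊16.4578/2⌋ = 8; lat ⌊9.8687/1⌋ = 9.
Subsquare: lon ⌊0.4578/0.0833333⌋ = 5 → f; lat ⌊0.8687/0.0416667⌋ = 20 → u.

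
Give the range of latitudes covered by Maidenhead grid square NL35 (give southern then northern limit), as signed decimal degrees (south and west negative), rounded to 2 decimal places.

25.00, 26.00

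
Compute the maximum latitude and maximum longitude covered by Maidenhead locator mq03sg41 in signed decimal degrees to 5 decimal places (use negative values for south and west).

Field M=12, Q=16: +12·20° lon, +16·10° lat → SW at lon 60°, lat 70°.
Square 0, 3: +0·2° lon, +3·1° lat → SW at lon 60°, lat 73°.
Subsquare s=18, g=6: +18·0.0833333° lon, +6·0.0416667° lat → SW at lon 61.5°, lat 73.25°.
Extended square 4, 1: +4·0.00833333° lon, +1·0.00416667° lat → SW at lon 61.5333°, lat 73.2542°.
Cell spans 0.00833333° lon × 0.00416667° lat. NE corner is SW corner plus one full cell.
latitude 73.25833, longitude 61.54167.

73.25833, 61.54167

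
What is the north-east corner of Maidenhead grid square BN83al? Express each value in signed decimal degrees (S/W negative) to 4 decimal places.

Field B=1, N=13: +1·20° lon, +13·10° lat → SW at lon -160°, lat 40°.
Square 8, 3: +8·2° lon, +3·1° lat → SW at lon -144°, lat 43°.
Subsquare a=0, l=11: +0·0.0833333° lon, +11·0.0416667° lat → SW at lon -144°, lat 43.4583°.
Cell spans 0.0833333° lon × 0.0416667° lat. NE corner is SW corner plus one full cell.
latitude 43.5000, longitude -143.9167.

43.5000, -143.9167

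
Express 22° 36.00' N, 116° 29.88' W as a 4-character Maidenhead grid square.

DL12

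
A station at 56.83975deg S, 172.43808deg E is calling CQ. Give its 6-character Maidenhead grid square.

RD63fd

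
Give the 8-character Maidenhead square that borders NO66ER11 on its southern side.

Latitude extended square 1; −1 → 0.
The longitude characters are unchanged.

NO66er10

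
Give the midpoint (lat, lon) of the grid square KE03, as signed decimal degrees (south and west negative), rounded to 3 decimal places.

Field K=10, E=4: +10·20° lon, +4·10° lat → SW at lon 20°, lat -50°.
Square 0, 3: +0·2° lon, +3·1° lat → SW at lon 20°, lat -47°.
Cell spans 2° lon × 1° lat. Centre is SW corner plus half of each.
latitude -46.500, longitude 21.000.

-46.500, 21.000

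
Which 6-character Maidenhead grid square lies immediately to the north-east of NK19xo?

NK29ap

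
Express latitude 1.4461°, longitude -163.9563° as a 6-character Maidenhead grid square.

AJ81ak

Shift to the Maidenhead origin (180°W, 90°S): lon 16.0437, lat 91.4461.
Field: lon ⌊16.0437/20⌋ = 0 → A; lat ⌊91.4461/10⌋ = 9 → J.
Square: lon ⌊16.0437/2⌋ = 8; lat ⌊1.4461/1⌋ = 1.
Subsquare: lon ⌊0.0437/0.0833333⌋ = 0 → a; lat ⌊0.4461/0.0416667⌋ = 10 → k.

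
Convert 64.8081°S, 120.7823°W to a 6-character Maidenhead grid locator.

CC95oe

Add 180° to longitude and 90° to latitude: 59.2177, 25.1919.
Field: lon ⌊59.2177/20⌋ = 2 → C; lat ⌊25.1919/10⌋ = 2 → C.
Square: lon ⌊19.2177/2⌋ = 9; lat ⌊5.1919/1⌋ = 5.
Subsquare: lon ⌊1.2177/0.0833333⌋ = 14 → o; lat ⌊0.1919/0.0416667⌋ = 4 → e.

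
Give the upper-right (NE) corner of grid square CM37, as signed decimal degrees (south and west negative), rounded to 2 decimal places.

38.00, -132.00

Field C=2, M=12: +2·20° lon, +12·10° lat → SW at lon -140°, lat 30°.
Square 3, 7: +3·2° lon, +7·1° lat → SW at lon -134°, lat 37°.
Cell spans 2° lon × 1° lat. NE corner is SW corner plus one full cell.
latitude 38.00, longitude -132.00.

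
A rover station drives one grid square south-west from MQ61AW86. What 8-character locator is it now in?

MQ61aw75

Longitude extended square 8; −1 → 7.
Latitude extended square 6; −1 → 5.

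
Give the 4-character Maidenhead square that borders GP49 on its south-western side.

Longitude square 4; −1 → 3.
Latitude square 9; −1 → 8.

GP38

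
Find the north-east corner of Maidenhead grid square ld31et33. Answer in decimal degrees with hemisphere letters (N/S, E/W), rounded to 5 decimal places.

58.19167° S, 46.36667° E

Field L=11, D=3: +11·20° lon, +3·10° lat → SW at lon 40°, lat -60°.
Square 3, 1: +3·2° lon, +1·1° lat → SW at lon 46°, lat -59°.
Subsquare e=4, t=19: +4·0.0833333° lon, +19·0.0416667° lat → SW at lon 46.3333°, lat -58.2083°.
Extended square 3, 3: +3·0.00833333° lon, +3·0.00416667° lat → SW at lon 46.3583°, lat -58.1958°.
Cell spans 0.00833333° lon × 0.00416667° lat. NE corner is SW corner plus one full cell.
latitude 58.19167° S, longitude 46.36667° E.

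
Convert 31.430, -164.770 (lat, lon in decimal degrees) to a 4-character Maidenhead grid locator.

AM71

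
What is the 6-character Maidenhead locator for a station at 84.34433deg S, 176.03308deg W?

Offset from 180°W / 90°S: lon 3.9669°, lat 5.6557°.
Field (20°×10°, letters A–R): 3.9669/20 → 0 → A, 5.6557/10 → 0 → A; chars AA.
Square (2°×1°, digits 0–9): 3.9669/2 → 1, 5.6557/1 → 5; chars 15.
Subsquare (5′×2.5′, letters a–x): 1.9669/0.0833333 → 23 → x, 0.6557/0.0416667 → 15 → p; chars xp.

AA15xp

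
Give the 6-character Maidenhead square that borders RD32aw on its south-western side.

RD22xv

Longitude subsquare a = 0; −1 → -1, wraps to 23 = x, carry into square.
Longitude square 3; −1 → 2.
Latitude subsquare w = 22; −1 → 21 = v.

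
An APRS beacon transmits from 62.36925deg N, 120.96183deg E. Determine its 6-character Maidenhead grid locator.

PP02li

Shift to the Maidenhead origin (180°W, 90°S): lon 300.9618, lat 152.3692.
Field (20°×10°, letters A–R): 300.9618/20 → 15 → P, 152.3692/10 → 15 → P; chars PP.
Square (2°×1°, digits 0–9): 0.9618/2 → 0, 2.3692/1 → 2; chars 02.
Subsquare (5′×2.5′, letters a–x): 0.9618/0.0833333 → 11 → l, 0.3692/0.0416667 → 8 → i; chars li.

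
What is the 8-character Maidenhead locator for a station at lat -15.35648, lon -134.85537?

Add 180° to longitude and 90° to latitude: 45.14463, 74.64352.
Field: 45.14463/20 → 2 → C, 74.64352/10 → 7 → H; chars CH.
Square: 5.14463/2 → 2, 4.64352/1 → 4; chars 24.
Subsquare: 1.14463/0.0833333 → 13 → n, 0.64352/0.0416667 → 15 → p; chars np.
Extended square: 0.06130/0.00833333 → 7, 0.01852/0.00416667 → 4; chars 74.

CH24np74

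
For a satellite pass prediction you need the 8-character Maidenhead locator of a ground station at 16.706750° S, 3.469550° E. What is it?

JH13rh60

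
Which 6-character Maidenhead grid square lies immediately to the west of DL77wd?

DL77vd

Longitude subsquare w = 22; −1 → 21 = v.
The latitude characters are unchanged.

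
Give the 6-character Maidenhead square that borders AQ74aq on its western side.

AQ64xq

Longitude subsquare a = 0; −1 → -1, wraps to 23 = x, carry into square.
Longitude square 7; −1 → 6.
The latitude characters are unchanged.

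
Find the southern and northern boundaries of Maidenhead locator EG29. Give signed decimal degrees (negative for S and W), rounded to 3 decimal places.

-21.000, -20.000

Field E=4, G=6: +4·20° lon, +6·10° lat → SW at lon -100°, lat -30°.
Square 2, 9: +2·2° lon, +9·1° lat → SW at lon -96°, lat -21°.
Cell spans 2° lon × 1° lat.
south -21.000, north -20.000.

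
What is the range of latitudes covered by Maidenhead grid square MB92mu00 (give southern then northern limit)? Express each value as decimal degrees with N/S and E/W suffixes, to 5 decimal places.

77.16667° S, 77.16250° S

Field M=12, B=1: +12·20° lon, +1·10° lat → SW at lon 60°, lat -80°.
Square 9, 2: +9·2° lon, +2·1° lat → SW at lon 78°, lat -78°.
Subsquare m=12, u=20: +12·0.0833333° lon, +20·0.0416667° lat → SW at lon 79°, lat -77.1667°.
Extended square 0, 0: +0·0.00833333° lon, +0·0.00416667° lat → SW at lon 79°, lat -77.1667°.
Cell spans 0.00833333° lon × 0.00416667° lat.
south 77.16667° S, north 77.16250° S.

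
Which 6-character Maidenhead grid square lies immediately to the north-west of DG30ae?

DG20xf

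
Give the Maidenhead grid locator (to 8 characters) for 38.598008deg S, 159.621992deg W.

BF01ej56

Add 180° to longitude and 90° to latitude: 20.37801, 51.40199.
Field (20°×10°, letters A–R): 20.37801/20 → 1 → B, 51.40199/10 → 5 → F; chars BF.
Square (2°×1°, digits 0–9): 0.37801/2 → 0, 1.40199/1 → 1; chars 01.
Subsquare (5′×2.5′, letters a–x): 0.37801/0.0833333 → 4 → e, 0.40199/0.0416667 → 9 → j; chars ej.
Extended square (30″×15″, digits 0–9): 0.04467/0.00833333 → 5, 0.02699/0.00416667 → 6; chars 56.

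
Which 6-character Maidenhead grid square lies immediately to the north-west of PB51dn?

Longitude subsquare d = 3; −1 → 2 = c.
Latitude subsquare n = 13; +1 → 14 = o.

PB51co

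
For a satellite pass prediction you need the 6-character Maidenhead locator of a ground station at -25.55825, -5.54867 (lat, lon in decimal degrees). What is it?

IG74fk

Shift to the Maidenhead origin (180°W, 90°S): lon 174.4513, lat 64.4417.
Field: 174.4513/20 → 8 → I, 64.4417/10 → 6 → G; chars IG.
Square: 14.4513/2 → 7, 4.4417/1 → 4; chars 74.
Subsquare: 0.4513/0.0833333 → 5 → f, 0.4417/0.0416667 → 10 → k; chars fk.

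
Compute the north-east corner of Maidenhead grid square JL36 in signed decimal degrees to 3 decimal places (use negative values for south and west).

Field J=9, L=11: +9·20° lon, +11·10° lat → SW at lon 0°, lat 20°.
Square 3, 6: +3·2° lon, +6·1° lat → SW at lon 6°, lat 26°.
Cell spans 2° lon × 1° lat. NE corner is SW corner plus one full cell.
latitude 27.000, longitude 8.000.

27.000, 8.000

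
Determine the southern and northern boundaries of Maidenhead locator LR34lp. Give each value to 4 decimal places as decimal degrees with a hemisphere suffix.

84.6250° N, 84.6667° N

Field L=11, R=17: +11·20° lon, +17·10° lat → SW at lon 40°, lat 80°.
Square 3, 4: +3·2° lon, +4·1° lat → SW at lon 46°, lat 84°.
Subsquare l=11, p=15: +11·0.0833333° lon, +15·0.0416667° lat → SW at lon 46.9167°, lat 84.625°.
Cell spans 0.0833333° lon × 0.0416667° lat.
south 84.6250° N, north 84.6667° N.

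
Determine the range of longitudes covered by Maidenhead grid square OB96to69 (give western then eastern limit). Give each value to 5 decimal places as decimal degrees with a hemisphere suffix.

Field O=14, B=1: +14·20° lon, +1·10° lat → SW at lon 100°, lat -80°.
Square 9, 6: +9·2° lon, +6·1° lat → SW at lon 118°, lat -74°.
Subsquare t=19, o=14: +19·0.0833333° lon, +14·0.0416667° lat → SW at lon 119.583°, lat -73.4167°.
Extended square 6, 9: +6·0.00833333° lon, +9·0.00416667° lat → SW at lon 119.633°, lat -73.3792°.
Cell spans 0.00833333° lon × 0.00416667° lat.
west 119.63333° E, east 119.64167° E.

119.63333° E, 119.64167° E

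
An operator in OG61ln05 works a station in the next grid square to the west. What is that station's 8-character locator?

Longitude extended square 0; −1 → -1, wraps to 9, carry into subsquare.
Longitude subsquare l = 11; −1 → 10 = k.
The latitude characters are unchanged.

OG61kn95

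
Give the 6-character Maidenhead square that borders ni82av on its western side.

NI72xv

Longitude subsquare a = 0; −1 → -1, wraps to 23 = x, carry into square.
Longitude square 8; −1 → 7.
The latitude characters are unchanged.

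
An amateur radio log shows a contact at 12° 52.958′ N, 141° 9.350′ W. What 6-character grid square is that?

Offset from 180°W / 90°S: lon 38.8442°, lat 102.8826°.
Field: 38.8442/20 → 1 → B, 102.8826/10 → 10 → K; chars BK.
Square: 18.8442/2 → 9, 2.8826/1 → 2; chars 92.
Subsquare: 0.8442/0.0833333 → 10 → k, 0.8826/0.0416667 → 21 → v; chars kv.

BK92kv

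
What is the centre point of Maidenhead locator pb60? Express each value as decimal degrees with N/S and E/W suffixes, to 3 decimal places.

Field P=15, B=1: +15·20° lon, +1·10° lat → SW at lon 120°, lat -80°.
Square 6, 0: +6·2° lon, +0·1° lat → SW at lon 132°, lat -80°.
Cell spans 2° lon × 1° lat. Centre is SW corner plus half of each.
latitude 79.500° S, longitude 133.000° E.

79.500° S, 133.000° E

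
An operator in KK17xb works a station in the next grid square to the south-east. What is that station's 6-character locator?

KK27aa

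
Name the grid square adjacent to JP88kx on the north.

Latitude subsquare x = 23; +1 → 24, wraps to 0 = a, carry into square.
Latitude square 8; +1 → 9.
The longitude characters are unchanged.

JP89ka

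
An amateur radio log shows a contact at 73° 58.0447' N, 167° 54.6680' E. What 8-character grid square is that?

Offset from 180°W / 90°S: lon 347.91113°, lat 163.96741°.
Field: 347.91113/20 → 17 → R, 163.96741/10 → 16 → Q; chars RQ.
Square: 7.91113/2 → 3, 3.96741/1 → 3; chars 33.
Subsquare: 1.91113/0.0833333 → 22 → w, 0.96741/0.0416667 → 23 → x; chars wx.
Extended square: 0.07780/0.00833333 → 9, 0.00908/0.00416667 → 2; chars 92.

RQ33wx92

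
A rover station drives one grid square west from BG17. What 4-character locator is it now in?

Longitude square 1; −1 → 0.
The latitude characters are unchanged.

BG07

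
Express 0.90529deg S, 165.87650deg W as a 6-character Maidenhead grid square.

AI79bc

Add 180° to longitude and 90° to latitude: 14.1235, 89.0947.
Field (20°×10°, letters A–R): lon ⌊14.1235/20⌋ = 0 → A; lat ⌊89.0947/10⌋ = 8 → I.
Square (2°×1°, digits 0–9): lon ⌊14.1235/2⌋ = 7; lat ⌊9.0947/1⌋ = 9.
Subsquare (5′×2.5′, letters a–x): lon ⌊0.1235/0.0833333⌋ = 1 → b; lat ⌊0.0947/0.0416667⌋ = 2 → c.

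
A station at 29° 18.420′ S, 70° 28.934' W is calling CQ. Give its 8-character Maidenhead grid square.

FG40sq26

Offset from 180°W / 90°S: lon 109.51777°, lat 60.69300°.
Field: lon ⌊109.51777/20⌋ = 5 → F; lat ⌊60.69300/10⌋ = 6 → G.
Square: lon ⌊9.51777/2⌋ = 4; lat ⌊0.69300/1⌋ = 0.
Subsquare: lon ⌊1.51777/0.0833333⌋ = 18 → s; lat ⌊0.69300/0.0416667⌋ = 16 → q.
Extended square: lon ⌊0.01777/0.00833333⌋ = 2; lat ⌊0.02633/0.00416667⌋ = 6.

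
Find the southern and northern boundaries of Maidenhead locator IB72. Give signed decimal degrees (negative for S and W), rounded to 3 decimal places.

Field I=8, B=1: +8·20° lon, +1·10° lat → SW at lon -20°, lat -80°.
Square 7, 2: +7·2° lon, +2·1° lat → SW at lon -6°, lat -78°.
Cell spans 2° lon × 1° lat.
south -78.000, north -77.000.

-78.000, -77.000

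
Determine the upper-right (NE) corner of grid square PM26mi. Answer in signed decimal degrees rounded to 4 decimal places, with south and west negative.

36.3750, 125.0833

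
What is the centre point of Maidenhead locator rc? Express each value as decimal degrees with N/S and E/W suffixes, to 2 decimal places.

Field R=17, C=2: +17·20° lon, +2·10° lat → SW at lon 160°, lat -70°.
Cell spans 20° lon × 10° lat. Centre is SW corner plus half of each.
latitude 65.00° S, longitude 170.00° E.

65.00° S, 170.00° E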